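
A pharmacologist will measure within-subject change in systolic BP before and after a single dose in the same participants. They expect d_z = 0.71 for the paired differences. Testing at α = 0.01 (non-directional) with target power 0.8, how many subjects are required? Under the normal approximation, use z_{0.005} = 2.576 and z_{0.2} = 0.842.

For a paired (one-sample on differences) test: n = ((z_{α/2} + z_β) / d)².
z_{α/2} + z_β = 2.576 + 0.842 = 3.418.
n = (3.418 / 0.71)² = 4.814² = 23.18.
Round up.

n = 24 pairs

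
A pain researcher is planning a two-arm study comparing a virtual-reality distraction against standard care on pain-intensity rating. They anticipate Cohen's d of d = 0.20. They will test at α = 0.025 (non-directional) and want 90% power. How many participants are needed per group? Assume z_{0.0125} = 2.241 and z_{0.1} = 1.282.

For two independent groups with equal n: n = 2·((z_{α/2} + z_β) / d)².
z_{α/2} + z_β = 2.241 + 1.282 = 3.523.
n = 2 × (3.523 / 0.20)² = 2 × 17.615² = 2 × 310.29 = 620.6.
Round up to the next whole participant.

n = 621 per group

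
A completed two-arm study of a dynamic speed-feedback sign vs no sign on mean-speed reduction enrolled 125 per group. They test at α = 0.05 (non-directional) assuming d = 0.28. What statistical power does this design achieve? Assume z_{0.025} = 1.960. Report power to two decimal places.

power ≈ 0.60

For two equal groups, power = Φ(d·√(n/2) − z_{α/2}).
d·√(n/2) = 0.28 × √(125/2) = 0.28 × 7.906 = 2.214.
z_β = 2.214 − 1.960 = 0.254.
Power = Φ(0.254) = 0.600.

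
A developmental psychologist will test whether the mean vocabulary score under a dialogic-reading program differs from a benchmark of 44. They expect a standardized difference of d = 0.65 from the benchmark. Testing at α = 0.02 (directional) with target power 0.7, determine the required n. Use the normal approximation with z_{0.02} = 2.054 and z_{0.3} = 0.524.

For a one-sample test: n = ((z_{α} + z_β) / d)².
z_{α} + z_β = 2.054 + 0.524 = 2.578.
n = (2.578 / 0.65)² = 3.966² = 15.73.
Round up.

n = 16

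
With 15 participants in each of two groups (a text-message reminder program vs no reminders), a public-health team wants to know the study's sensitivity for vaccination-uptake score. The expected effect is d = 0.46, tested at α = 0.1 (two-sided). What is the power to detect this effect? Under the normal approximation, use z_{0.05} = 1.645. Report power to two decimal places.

power ≈ 0.35

For two equal groups, power = Φ(d·√(n/2) − z_{α/2}).
d·√(n/2) = 0.46 × √(15/2) = 0.46 × 2.739 = 1.260.
z_β = 1.260 − 1.645 = -0.385.
Power = Φ(-0.385) = 0.350.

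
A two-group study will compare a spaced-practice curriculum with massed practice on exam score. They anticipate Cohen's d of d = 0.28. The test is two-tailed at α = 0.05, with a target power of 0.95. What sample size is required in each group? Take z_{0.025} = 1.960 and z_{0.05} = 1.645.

n = 332 per group

For two independent groups with equal n: n = 2·((z_{α/2} + z_β) / d)².
z_{α/2} + z_β = 1.960 + 1.645 = 3.605.
n = 2 × (3.605 / 0.28)² = 2 × 12.875² = 2 × 165.77 = 331.5.
Round up to the next whole participant.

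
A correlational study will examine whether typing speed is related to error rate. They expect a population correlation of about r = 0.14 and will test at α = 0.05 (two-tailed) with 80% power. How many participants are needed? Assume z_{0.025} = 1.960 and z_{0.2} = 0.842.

n = 399

Fisher's z: C = ½·ln((1+r)/(1−r)) = ½·ln(1.3256) = 0.1409.
n = ((z_{α/2} + z_β)/C)² + 3.
(1.960 + 0.842) / 0.1409 = 2.802 / 0.1409 = 19.886.
n = 19.886² + 3 = 395.47 + 3 = 398.5.
Round up.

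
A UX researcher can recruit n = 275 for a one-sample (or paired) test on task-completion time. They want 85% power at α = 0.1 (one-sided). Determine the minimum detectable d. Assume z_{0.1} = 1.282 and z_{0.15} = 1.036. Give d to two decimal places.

For a single sample (or paired design) of n = 275: d_min = (z_{α} + z_β)/√n.
z-sum = 1.282 + 1.036 = 2.318.
d_min = 2.318 / √275 = 2.318 / 16.583 = 0.140.

d_min ≈ 0.14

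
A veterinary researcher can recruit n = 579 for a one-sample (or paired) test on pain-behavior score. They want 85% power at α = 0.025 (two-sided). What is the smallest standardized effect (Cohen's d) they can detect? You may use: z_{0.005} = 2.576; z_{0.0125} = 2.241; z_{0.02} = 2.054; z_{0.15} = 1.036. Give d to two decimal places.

d_min ≈ 0.14

For a single sample (or paired design) of n = 579: d_min = (z_{α/2} + z_β)/√n.
z-sum = 2.241 + 1.036 = 3.277.
d_min = 3.277 / √579 = 3.277 / 24.062 = 0.136.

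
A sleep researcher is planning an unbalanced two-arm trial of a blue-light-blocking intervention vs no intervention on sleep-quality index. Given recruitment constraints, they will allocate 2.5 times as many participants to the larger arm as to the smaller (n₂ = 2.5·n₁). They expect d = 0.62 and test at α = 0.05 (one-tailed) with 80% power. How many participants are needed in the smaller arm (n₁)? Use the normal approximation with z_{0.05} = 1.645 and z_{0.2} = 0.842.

n₁ = 23

With allocation ratio k = n₂/n₁ = 2.5, Var(x̄₁−x̄₂) = σ²(1/n₁ + 1/(k·n₁)) = σ²·(k+1)/(k·n₁).
So n₁ = (1 + 1/k)·((z_{α} + z_β)/d)² = 1.400 × (2.487/0.62)².
n₁ = 1.400 × 16.09 = 22.5.
Round up: n₁ = 23, giving n₂ = ⌈2.5 × 23⌉ = ⌈57.5⌉ = 58.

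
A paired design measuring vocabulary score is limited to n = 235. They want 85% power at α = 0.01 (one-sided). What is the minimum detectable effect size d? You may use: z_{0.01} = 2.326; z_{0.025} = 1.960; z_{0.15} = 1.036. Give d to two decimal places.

For a single sample (or paired design) of n = 235: d_min = (z_{α} + z_β)/√n.
z-sum = 2.326 + 1.036 = 3.362.
d_min = 3.362 / √235 = 3.362 / 15.330 = 0.219.

d_min ≈ 0.22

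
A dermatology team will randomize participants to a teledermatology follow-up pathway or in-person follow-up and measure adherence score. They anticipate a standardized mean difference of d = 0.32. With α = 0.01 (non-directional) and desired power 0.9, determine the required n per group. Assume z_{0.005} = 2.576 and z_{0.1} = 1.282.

n = 291 per group

For two independent groups with equal n: n = 2·((z_{α/2} + z_β) / d)².
z_{α/2} + z_β = 2.576 + 1.282 = 3.858.
n = 2 × (3.858 / 0.32)² = 2 × 12.056² = 2 × 145.35 = 290.7.
Round up to the next whole participant.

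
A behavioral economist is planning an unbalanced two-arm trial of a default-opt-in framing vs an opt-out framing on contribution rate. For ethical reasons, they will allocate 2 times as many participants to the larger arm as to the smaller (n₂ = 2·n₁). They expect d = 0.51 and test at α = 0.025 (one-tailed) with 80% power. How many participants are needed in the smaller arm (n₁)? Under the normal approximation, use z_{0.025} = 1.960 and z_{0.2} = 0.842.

With allocation ratio k = n₂/n₁ = 2, Var(x̄₁−x̄₂) = σ²(1/n₁ + 1/(k·n₁)) = σ²·(k+1)/(k·n₁).
So n₁ = (1 + 1/k)·((z_{α} + z_β)/d)² = 1.500 × (2.802/0.51)².
n₁ = 1.500 × 30.19 = 45.3.
Round up: n₁ = 46, giving n₂ = 2 × 46 = 92.

n₁ = 46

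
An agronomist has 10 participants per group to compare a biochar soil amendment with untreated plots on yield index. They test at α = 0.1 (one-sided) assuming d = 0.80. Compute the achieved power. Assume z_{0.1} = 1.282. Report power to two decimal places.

power ≈ 0.69

For two equal groups, power = Φ(d·√(n/2) − z_{α}).
d·√(n/2) = 0.80 × √(10/2) = 0.80 × 2.236 = 1.789.
z_β = 1.789 − 1.282 = 0.507.
Power = Φ(0.507) = 0.694.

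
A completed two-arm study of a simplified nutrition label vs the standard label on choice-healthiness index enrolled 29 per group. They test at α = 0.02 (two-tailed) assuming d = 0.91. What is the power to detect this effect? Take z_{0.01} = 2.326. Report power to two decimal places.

For two equal groups, power = Φ(d·√(n/2) − z_{α/2}).
d·√(n/2) = 0.91 × √(29/2) = 0.91 × 3.808 = 3.465.
z_β = 3.465 − 2.326 = 1.139.
Power = Φ(1.139) = 0.873.

power ≈ 0.87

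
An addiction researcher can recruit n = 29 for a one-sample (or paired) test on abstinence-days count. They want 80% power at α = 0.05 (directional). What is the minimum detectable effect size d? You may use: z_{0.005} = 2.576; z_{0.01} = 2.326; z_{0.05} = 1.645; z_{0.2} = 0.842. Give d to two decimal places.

For a single sample (or paired design) of n = 29: d_min = (z_{α} + z_β)/√n.
z-sum = 1.645 + 0.842 = 2.487.
d_min = 2.487 / √29 = 2.487 / 5.385 = 0.462.

d_min ≈ 0.46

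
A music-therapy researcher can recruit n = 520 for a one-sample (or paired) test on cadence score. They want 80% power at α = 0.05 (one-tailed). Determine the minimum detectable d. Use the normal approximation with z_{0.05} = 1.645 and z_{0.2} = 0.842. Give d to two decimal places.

d_min ≈ 0.11

For a single sample (or paired design) of n = 520: d_min = (z_{α} + z_β)/√n.
z-sum = 1.645 + 0.842 = 2.487.
d_min = 2.487 / √520 = 2.487 / 22.804 = 0.109.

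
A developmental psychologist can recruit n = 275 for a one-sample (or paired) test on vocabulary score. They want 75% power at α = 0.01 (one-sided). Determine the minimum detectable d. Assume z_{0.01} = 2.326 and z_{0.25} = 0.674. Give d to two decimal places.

d_min ≈ 0.18

For a single sample (or paired design) of n = 275: d_min = (z_{α} + z_β)/√n.
z-sum = 2.326 + 0.674 = 3.000.
d_min = 3.000 / √275 = 3.000 / 16.583 = 0.181.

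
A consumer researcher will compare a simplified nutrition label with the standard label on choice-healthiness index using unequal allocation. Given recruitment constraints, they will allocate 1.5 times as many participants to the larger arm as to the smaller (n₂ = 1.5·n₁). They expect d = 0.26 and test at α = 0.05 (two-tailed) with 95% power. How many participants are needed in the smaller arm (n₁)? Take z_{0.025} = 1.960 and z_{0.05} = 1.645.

With allocation ratio k = n₂/n₁ = 1.5, Var(x̄₁−x̄₂) = σ²(1/n₁ + 1/(k·n₁)) = σ²·(k+1)/(k·n₁).
So n₁ = (1 + 1/k)·((z_{α/2} + z_β)/d)² = 1.667 × (3.605/0.26)².
n₁ = 1.667 × 192.25 = 320.4.
Round up: n₁ = 321, giving n₂ = ⌈1.5 × 321⌉ = ⌈481.5⌉ = 482.

n₁ = 321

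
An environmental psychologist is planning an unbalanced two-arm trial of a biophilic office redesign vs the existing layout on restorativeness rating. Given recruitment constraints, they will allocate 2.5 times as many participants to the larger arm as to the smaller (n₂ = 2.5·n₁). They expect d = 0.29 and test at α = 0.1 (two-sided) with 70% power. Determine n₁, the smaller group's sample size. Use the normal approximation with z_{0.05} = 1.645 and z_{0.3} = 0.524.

n₁ = 79

With allocation ratio k = n₂/n₁ = 2.5, Var(x̄₁−x̄₂) = σ²(1/n₁ + 1/(k·n₁)) = σ²·(k+1)/(k·n₁).
So n₁ = (1 + 1/k)·((z_{α/2} + z_β)/d)² = 1.400 × (2.169/0.29)².
n₁ = 1.400 × 55.94 = 78.3.
Round up: n₁ = 79, giving n₂ = ⌈2.5 × 79⌉ = ⌈197.5⌉ = 198.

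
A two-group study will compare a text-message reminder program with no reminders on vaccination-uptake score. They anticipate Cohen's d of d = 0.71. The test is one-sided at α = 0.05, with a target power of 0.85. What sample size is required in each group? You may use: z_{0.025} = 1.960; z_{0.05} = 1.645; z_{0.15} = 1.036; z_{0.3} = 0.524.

For two independent groups with equal n: n = 2·((z_{α} + z_β) / d)².
z_{α} + z_β = 1.645 + 1.036 = 2.681.
n = 2 × (2.681 / 0.71)² = 2 × 3.776² = 2 × 14.26 = 28.5.
Round up to the next whole participant.

n = 29 per group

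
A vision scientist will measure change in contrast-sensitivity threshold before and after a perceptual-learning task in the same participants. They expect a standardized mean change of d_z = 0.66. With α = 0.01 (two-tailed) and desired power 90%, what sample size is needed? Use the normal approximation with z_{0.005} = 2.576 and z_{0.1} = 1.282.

For a paired (one-sample on differences) test: n = ((z_{α/2} + z_β) / d)².
z_{α/2} + z_β = 2.576 + 1.282 = 3.858.
n = (3.858 / 0.66)² = 5.845² = 34.17.
Round up.

n = 35 pairs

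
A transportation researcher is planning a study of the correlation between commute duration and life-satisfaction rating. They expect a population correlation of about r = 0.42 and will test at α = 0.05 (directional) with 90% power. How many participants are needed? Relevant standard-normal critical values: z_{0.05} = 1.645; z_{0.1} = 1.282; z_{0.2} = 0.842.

n = 46

Fisher's z: C = ½·ln((1+r)/(1−r)) = ½·ln(2.4483) = 0.4477.
n = ((z_{α} + z_β)/C)² + 3.
(1.645 + 1.282) / 0.4477 = 2.927 / 0.4477 = 6.538.
n = 6.538² + 3 = 42.74 + 3 = 45.7.
Round up.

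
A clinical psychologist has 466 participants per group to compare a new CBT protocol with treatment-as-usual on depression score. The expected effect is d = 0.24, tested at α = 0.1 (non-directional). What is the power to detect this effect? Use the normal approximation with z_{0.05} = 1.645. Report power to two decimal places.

power ≈ 0.98

For two equal groups, power = Φ(d·√(n/2) − z_{α/2}).
d·√(n/2) = 0.24 × √(466/2) = 0.24 × 15.264 = 3.663.
z_β = 3.663 − 1.645 = 2.018.
Power = Φ(2.018) = 0.978.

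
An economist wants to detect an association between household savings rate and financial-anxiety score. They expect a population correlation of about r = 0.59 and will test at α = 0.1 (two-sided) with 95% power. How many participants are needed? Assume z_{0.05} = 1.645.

n = 27

Fisher's z: C = ½·ln((1+r)/(1−r)) = ½·ln(3.8780) = 0.6777.
n = ((z_{α/2} + z_β)/C)² + 3.
(1.645 + 1.645) / 0.6777 = 3.290 / 0.6777 = 4.855.
n = 4.855² + 3 = 23.57 + 3 = 26.6.
Round up.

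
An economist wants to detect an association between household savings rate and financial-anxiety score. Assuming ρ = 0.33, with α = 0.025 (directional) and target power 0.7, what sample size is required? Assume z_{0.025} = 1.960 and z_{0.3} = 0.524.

n = 56

Fisher's z: C = ½·ln((1+r)/(1−r)) = ½·ln(1.9851) = 0.3428.
n = ((z_{α} + z_β)/C)² + 3.
(1.960 + 0.524) / 0.3428 = 2.484 / 0.3428 = 7.246.
n = 7.246² + 3 = 52.51 + 3 = 55.5.
Round up.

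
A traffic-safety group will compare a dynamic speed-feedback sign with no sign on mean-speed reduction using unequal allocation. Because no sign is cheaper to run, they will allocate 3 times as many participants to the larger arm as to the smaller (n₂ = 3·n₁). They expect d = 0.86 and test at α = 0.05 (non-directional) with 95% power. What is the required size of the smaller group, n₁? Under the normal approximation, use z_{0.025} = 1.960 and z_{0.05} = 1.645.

With allocation ratio k = n₂/n₁ = 3, Var(x̄₁−x̄₂) = σ²(1/n₁ + 1/(k·n₁)) = σ²·(k+1)/(k·n₁).
So n₁ = (1 + 1/k)·((z_{α/2} + z_β)/d)² = 1.333 × (3.605/0.86)².
n₁ = 1.333 × 17.57 = 23.4.
Round up: n₁ = 24, giving n₂ = 3 × 24 = 72.

n₁ = 24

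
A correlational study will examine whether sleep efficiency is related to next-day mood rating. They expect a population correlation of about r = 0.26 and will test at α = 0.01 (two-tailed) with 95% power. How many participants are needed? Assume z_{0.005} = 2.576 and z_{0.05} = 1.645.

n = 255

Fisher's z: C = ½·ln((1+r)/(1−r)) = ½·ln(1.7027) = 0.2661.
n = ((z_{α/2} + z_β)/C)² + 3.
(2.576 + 1.645) / 0.2661 = 4.221 / 0.2661 = 15.862.
n = 15.862² + 3 = 251.62 + 3 = 254.6.
Round up.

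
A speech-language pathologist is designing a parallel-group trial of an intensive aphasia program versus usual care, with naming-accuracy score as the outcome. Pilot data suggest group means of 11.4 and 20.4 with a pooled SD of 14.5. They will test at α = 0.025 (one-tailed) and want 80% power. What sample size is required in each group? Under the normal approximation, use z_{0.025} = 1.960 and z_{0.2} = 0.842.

n = 41 per group

Cohen's d = |M₁ − M₂| / SD_pooled = |11.4 − 20.4| / 14.5 = 9.0 / 14.5 = 0.621.
For two independent groups with equal n: n = 2·((z_{α} + z_β) / d)².
z_{α} + z_β = 1.960 + 0.842 = 2.802.
n = 2 × (2.802 / 0.621)² = 2 × 4.512² = 2 × 20.36 = 40.7.
Round up to the next whole participant.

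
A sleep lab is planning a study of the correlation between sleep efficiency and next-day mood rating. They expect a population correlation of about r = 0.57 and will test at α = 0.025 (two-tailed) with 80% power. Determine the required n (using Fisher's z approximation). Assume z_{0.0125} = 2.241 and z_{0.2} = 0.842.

Fisher's z: C = ½·ln((1+r)/(1−r)) = ½·ln(3.6512) = 0.6475.
n = ((z_{α/2} + z_β)/C)² + 3.
(2.241 + 0.842) / 0.6475 = 3.083 / 0.6475 = 4.761.
n = 4.761² + 3 = 22.67 + 3 = 25.7.
Round up.

n = 26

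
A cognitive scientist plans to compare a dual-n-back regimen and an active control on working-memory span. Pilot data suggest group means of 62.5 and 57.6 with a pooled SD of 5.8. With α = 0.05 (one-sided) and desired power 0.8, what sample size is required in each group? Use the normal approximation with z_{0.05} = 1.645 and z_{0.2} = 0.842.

Cohen's d = |M₁ − M₂| / SD_pooled = |62.5 − 57.6| / 5.8 = 4.9 / 5.8 = 0.845.
For two independent groups with equal n: n = 2·((z_{α} + z_β) / d)².
z_{α} + z_β = 1.645 + 0.842 = 2.487.
n = 2 × (2.487 / 0.845)² = 2 × 2.943² = 2 × 8.66 = 17.3.
Round up to the next whole participant.

n = 18 per group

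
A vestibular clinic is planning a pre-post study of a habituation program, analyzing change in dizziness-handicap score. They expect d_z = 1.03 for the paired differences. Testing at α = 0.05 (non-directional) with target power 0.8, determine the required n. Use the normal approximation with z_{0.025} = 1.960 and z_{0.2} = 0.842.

n = 8 pairs

For a paired (one-sample on differences) test: n = ((z_{α/2} + z_β) / d)².
z_{α/2} + z_β = 1.960 + 0.842 = 2.802.
n = (2.802 / 1.03)² = 2.720² = 7.40.
Round up.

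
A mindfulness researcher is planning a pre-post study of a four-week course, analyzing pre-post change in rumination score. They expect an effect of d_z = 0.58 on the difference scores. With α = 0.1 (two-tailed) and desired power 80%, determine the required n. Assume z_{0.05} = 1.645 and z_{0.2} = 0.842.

For a paired (one-sample on differences) test: n = ((z_{α/2} + z_β) / d)².
z_{α/2} + z_β = 1.645 + 0.842 = 2.487.
n = (2.487 / 0.58)² = 4.288² = 18.39.
Round up.

n = 19 pairs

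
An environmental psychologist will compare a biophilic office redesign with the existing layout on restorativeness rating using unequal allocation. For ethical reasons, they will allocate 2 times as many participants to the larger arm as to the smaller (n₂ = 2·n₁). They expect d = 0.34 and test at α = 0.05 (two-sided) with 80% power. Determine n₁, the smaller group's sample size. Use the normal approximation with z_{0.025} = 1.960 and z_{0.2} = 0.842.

n₁ = 102

With allocation ratio k = n₂/n₁ = 2, Var(x̄₁−x̄₂) = σ²(1/n₁ + 1/(k·n₁)) = σ²·(k+1)/(k·n₁).
So n₁ = (1 + 1/k)·((z_{α/2} + z_β)/d)² = 1.500 × (2.802/0.34)².
n₁ = 1.500 × 67.92 = 101.9.
Round up: n₁ = 102, giving n₂ = 2 × 102 = 204.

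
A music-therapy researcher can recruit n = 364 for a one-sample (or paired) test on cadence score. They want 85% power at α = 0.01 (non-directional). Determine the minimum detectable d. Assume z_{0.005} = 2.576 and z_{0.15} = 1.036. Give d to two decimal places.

d_min ≈ 0.19

For a single sample (or paired design) of n = 364: d_min = (z_{α/2} + z_β)/√n.
z-sum = 2.576 + 1.036 = 3.612.
d_min = 3.612 / √364 = 3.612 / 19.079 = 0.189.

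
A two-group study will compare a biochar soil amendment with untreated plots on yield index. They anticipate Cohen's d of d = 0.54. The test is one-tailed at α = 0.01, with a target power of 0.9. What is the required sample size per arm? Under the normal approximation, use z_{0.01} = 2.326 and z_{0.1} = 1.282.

For two independent groups with equal n: n = 2·((z_{α} + z_β) / d)².
z_{α} + z_β = 2.326 + 1.282 = 3.608.
n = 2 × (3.608 / 0.54)² = 2 × 6.681² = 2 × 44.64 = 89.3.
Round up to the next whole participant.

n = 90 per group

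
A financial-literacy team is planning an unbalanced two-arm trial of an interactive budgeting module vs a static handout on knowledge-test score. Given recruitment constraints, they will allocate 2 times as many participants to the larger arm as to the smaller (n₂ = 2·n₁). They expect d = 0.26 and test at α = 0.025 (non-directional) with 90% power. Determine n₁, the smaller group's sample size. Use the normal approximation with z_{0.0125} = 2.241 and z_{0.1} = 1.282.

n₁ = 276

With allocation ratio k = n₂/n₁ = 2, Var(x̄₁−x̄₂) = σ²(1/n₁ + 1/(k·n₁)) = σ²·(k+1)/(k·n₁).
So n₁ = (1 + 1/k)·((z_{α/2} + z_β)/d)² = 1.500 × (3.523/0.26)².
n₁ = 1.500 × 183.60 = 275.4.
Round up: n₁ = 276, giving n₂ = 2 × 276 = 552.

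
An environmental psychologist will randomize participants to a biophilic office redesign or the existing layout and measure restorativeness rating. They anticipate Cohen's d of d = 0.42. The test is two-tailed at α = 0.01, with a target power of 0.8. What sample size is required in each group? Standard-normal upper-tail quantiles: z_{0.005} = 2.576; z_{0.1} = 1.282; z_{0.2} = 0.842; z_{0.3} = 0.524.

For two independent groups with equal n: n = 2·((z_{α/2} + z_β) / d)².
z_{α/2} + z_β = 2.576 + 0.842 = 3.418.
n = 2 × (3.418 / 0.42)² = 2 × 8.138² = 2 × 66.23 = 132.5.
Round up to the next whole participant.

n = 133 per group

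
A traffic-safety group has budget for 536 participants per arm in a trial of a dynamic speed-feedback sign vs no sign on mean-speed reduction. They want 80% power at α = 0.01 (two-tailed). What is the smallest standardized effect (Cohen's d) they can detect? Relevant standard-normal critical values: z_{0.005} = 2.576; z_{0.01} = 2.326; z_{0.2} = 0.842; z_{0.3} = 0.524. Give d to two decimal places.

For two independent groups of n = 536 each: d_min = (z_{α/2} + z_β)·√(2/n).
z-sum = 2.576 + 0.842 = 3.418.
d_min = 3.418 × √(2/536) = 3.418 × 0.0611 = 0.209.

d_min ≈ 0.21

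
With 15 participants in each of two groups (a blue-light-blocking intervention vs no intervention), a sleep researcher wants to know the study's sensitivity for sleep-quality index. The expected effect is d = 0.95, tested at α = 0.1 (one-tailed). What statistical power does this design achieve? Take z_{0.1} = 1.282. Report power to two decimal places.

For two equal groups, power = Φ(d·√(n/2) − z_{α}).
d·√(n/2) = 0.95 × √(15/2) = 0.95 × 2.739 = 2.602.
z_β = 2.602 − 1.282 = 1.320.
Power = Φ(1.320) = 0.907.

power ≈ 0.91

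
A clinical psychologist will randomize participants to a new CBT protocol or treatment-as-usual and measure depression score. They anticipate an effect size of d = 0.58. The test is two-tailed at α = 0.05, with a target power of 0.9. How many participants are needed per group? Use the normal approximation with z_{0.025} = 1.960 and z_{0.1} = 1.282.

n = 63 per group

For two independent groups with equal n: n = 2·((z_{α/2} + z_β) / d)².
z_{α/2} + z_β = 1.960 + 1.282 = 3.242.
n = 2 × (3.242 / 0.58)² = 2 × 5.590² = 2 × 31.24 = 62.5.
Round up to the next whole participant.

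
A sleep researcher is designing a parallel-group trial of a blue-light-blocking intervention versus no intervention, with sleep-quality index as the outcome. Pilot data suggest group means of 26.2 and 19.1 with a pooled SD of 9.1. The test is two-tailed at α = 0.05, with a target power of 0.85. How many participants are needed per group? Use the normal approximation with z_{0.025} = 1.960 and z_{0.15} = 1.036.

n = 30 per group

Cohen's d = |M₁ − M₂| / SD_pooled = |26.2 − 19.1| / 9.1 = 7.1 / 9.1 = 0.780.
For two independent groups with equal n: n = 2·((z_{α/2} + z_β) / d)².
z_{α/2} + z_β = 1.960 + 1.036 = 2.996.
n = 2 × (2.996 / 0.780)² = 2 × 3.841² = 2 × 14.75 = 29.5.
Round up to the next whole participant.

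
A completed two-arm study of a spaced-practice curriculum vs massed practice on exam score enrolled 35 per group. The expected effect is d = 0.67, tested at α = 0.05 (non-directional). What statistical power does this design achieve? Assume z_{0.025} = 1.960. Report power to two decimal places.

For two equal groups, power = Φ(d·√(n/2) − z_{α/2}).
d·√(n/2) = 0.67 × √(35/2) = 0.67 × 4.183 = 2.803.
z_β = 2.803 − 1.960 = 0.843.
Power = Φ(0.843) = 0.800.

power ≈ 0.80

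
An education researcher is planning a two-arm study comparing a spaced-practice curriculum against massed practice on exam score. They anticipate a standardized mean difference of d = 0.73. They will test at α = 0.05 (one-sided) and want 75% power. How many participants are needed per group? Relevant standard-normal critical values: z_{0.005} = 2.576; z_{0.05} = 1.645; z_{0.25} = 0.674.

For two independent groups with equal n: n = 2·((z_{α} + z_β) / d)².
z_{α} + z_β = 1.645 + 0.674 = 2.319.
n = 2 × (2.319 / 0.73)² = 2 × 3.177² = 2 × 10.09 = 20.2.
Round up to the next whole participant.

n = 21 per group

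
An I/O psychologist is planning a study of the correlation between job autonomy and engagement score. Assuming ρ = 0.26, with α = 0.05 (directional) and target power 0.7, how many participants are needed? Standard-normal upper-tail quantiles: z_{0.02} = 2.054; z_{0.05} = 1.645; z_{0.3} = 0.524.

n = 70

Fisher's z: C = ½·ln((1+r)/(1−r)) = ½·ln(1.7027) = 0.2661.
n = ((z_{α} + z_β)/C)² + 3.
(1.645 + 0.524) / 0.2661 = 2.169 / 0.2661 = 8.151.
n = 8.151² + 3 = 66.44 + 3 = 69.4.
Round up.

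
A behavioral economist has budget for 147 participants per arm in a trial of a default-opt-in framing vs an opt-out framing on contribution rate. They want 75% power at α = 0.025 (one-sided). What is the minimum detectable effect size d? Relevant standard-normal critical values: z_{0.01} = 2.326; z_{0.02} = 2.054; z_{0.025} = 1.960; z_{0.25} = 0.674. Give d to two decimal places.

d_min ≈ 0.31

For two independent groups of n = 147 each: d_min = (z_{α} + z_β)·√(2/n).
z-sum = 1.960 + 0.674 = 2.634.
d_min = 2.634 × √(2/147) = 2.634 × 0.1166 = 0.307.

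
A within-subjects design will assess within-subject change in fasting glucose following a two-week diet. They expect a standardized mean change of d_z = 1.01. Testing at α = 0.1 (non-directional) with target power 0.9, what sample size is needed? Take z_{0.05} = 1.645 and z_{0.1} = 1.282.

n = 9 pairs

For a paired (one-sample on differences) test: n = ((z_{α/2} + z_β) / d)².
z_{α/2} + z_β = 1.645 + 1.282 = 2.927.
n = (2.927 / 1.01)² = 2.898² = 8.40.
Round up.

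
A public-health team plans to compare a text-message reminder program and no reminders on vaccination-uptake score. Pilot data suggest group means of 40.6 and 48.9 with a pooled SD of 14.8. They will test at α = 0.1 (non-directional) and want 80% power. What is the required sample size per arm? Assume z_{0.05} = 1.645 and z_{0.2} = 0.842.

Cohen's d = |M₁ − M₂| / SD_pooled = |40.6 − 48.9| / 14.8 = 8.3 / 14.8 = 0.561.
For two independent groups with equal n: n = 2·((z_{α/2} + z_β) / d)².
z_{α/2} + z_β = 1.645 + 0.842 = 2.487.
n = 2 × (2.487 / 0.561)² = 2 × 4.433² = 2 × 19.65 = 39.3.
Round up to the next whole participant.

n = 40 per group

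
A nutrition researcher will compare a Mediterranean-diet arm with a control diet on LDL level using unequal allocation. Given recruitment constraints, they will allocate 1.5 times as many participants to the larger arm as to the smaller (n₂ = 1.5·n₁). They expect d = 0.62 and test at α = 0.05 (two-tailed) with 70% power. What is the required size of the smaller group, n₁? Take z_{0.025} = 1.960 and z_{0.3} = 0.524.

With allocation ratio k = n₂/n₁ = 1.5, Var(x̄₁−x̄₂) = σ²(1/n₁ + 1/(k·n₁)) = σ²·(k+1)/(k·n₁).
So n₁ = (1 + 1/k)·((z_{α/2} + z_β)/d)² = 1.667 × (2.484/0.62)².
n₁ = 1.667 × 16.05 = 26.8.
Round up: n₁ = 27, giving n₂ = ⌈1.5 × 27⌉ = ⌈40.5⌉ = 41.

n₁ = 27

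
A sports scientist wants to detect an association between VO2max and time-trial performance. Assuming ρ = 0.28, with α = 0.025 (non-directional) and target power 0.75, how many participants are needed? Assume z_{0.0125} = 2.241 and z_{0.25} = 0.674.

n = 106

Fisher's z: C = ½·ln((1+r)/(1−r)) = ½·ln(1.7778) = 0.2877.
n = ((z_{α/2} + z_β)/C)² + 3.
(2.241 + 0.674) / 0.2877 = 2.915 / 0.2877 = 10.132.
n = 10.132² + 3 = 102.66 + 3 = 105.7.
Round up.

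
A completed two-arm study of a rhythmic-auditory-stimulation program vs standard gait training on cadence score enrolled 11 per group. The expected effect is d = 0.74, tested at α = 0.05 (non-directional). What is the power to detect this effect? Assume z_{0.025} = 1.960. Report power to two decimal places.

For two equal groups, power = Φ(d·√(n/2) − z_{α/2}).
d·√(n/2) = 0.74 × √(11/2) = 0.74 × 2.345 = 1.735.
z_β = 1.735 − 1.960 = -0.225.
Power = Φ(-0.225) = 0.411.

power ≈ 0.41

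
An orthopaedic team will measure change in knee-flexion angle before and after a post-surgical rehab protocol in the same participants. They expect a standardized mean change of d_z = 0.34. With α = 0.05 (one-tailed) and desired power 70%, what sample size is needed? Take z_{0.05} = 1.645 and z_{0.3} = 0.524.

For a paired (one-sample on differences) test: n = ((z_{α} + z_β) / d)².
z_{α} + z_β = 1.645 + 0.524 = 2.169.
n = (2.169 / 0.34)² = 6.379² = 40.70.
Round up.

n = 41 pairs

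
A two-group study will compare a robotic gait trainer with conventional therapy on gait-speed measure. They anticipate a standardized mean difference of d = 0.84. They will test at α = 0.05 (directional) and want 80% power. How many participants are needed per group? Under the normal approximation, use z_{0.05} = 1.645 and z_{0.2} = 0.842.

For two independent groups with equal n: n = 2·((z_{α} + z_β) / d)².
z_{α} + z_β = 1.645 + 0.842 = 2.487.
n = 2 × (2.487 / 0.84)² = 2 × 2.961² = 2 × 8.77 = 17.5.
Round up to the next whole participant.

n = 18 per group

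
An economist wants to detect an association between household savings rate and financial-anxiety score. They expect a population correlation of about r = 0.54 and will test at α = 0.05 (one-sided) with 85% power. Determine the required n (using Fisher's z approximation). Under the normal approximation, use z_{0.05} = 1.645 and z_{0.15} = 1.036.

Fisher's z: C = ½·ln((1+r)/(1−r)) = ½·ln(3.3478) = 0.6042.
n = ((z_{α} + z_β)/C)² + 3.
(1.645 + 1.036) / 0.6042 = 2.681 / 0.6042 = 4.437.
n = 4.437² + 3 = 19.69 + 3 = 22.7.
Round up.

n = 23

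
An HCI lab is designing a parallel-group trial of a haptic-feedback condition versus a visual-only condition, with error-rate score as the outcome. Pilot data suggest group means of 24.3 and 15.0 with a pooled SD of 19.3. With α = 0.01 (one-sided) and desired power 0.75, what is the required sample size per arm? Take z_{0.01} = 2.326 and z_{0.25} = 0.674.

Cohen's d = |M₁ − M₂| / SD_pooled = |24.3 − 15.0| / 19.3 = 9.3 / 19.3 = 0.482.
For two independent groups with equal n: n = 2·((z_{α} + z_β) / d)².
z_{α} + z_β = 2.326 + 0.674 = 3.000.
n = 2 × (3.000 / 0.482)² = 2 × 6.224² = 2 × 38.74 = 77.5.
Round up to the next whole participant.

n = 78 per group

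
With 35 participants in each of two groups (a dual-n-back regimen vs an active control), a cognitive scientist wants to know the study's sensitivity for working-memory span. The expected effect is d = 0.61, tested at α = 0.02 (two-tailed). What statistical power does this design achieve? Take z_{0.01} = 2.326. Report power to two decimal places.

power ≈ 0.59

For two equal groups, power = Φ(d·√(n/2) − z_{α/2}).
d·√(n/2) = 0.61 × √(35/2) = 0.61 × 4.183 = 2.552.
z_β = 2.552 − 2.326 = 0.226.
Power = Φ(0.226) = 0.589.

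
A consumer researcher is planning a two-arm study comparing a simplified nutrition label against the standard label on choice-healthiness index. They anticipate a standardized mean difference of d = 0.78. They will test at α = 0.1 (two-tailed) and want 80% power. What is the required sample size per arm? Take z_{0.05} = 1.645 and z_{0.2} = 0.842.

n = 21 per group

For two independent groups with equal n: n = 2·((z_{α/2} + z_β) / d)².
z_{α/2} + z_β = 1.645 + 0.842 = 2.487.
n = 2 × (2.487 / 0.78)² = 2 × 3.188² = 2 × 10.17 = 20.3.
Round up to the next whole participant.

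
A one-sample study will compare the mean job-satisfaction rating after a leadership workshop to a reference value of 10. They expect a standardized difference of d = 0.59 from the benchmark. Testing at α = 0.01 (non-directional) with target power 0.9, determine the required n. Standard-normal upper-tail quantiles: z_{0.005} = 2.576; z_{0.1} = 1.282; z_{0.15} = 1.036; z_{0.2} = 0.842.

For a one-sample test: n = ((z_{α/2} + z_β) / d)².
z_{α/2} + z_β = 2.576 + 1.282 = 3.858.
n = (3.858 / 0.59)² = 6.539² = 42.76.
Round up.

n = 43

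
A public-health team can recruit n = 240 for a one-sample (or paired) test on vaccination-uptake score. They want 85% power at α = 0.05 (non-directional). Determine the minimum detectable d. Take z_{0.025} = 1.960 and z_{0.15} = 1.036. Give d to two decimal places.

For a single sample (or paired design) of n = 240: d_min = (z_{α/2} + z_β)/√n.
z-sum = 1.960 + 1.036 = 2.996.
d_min = 2.996 / √240 = 2.996 / 15.492 = 0.193.

d_min ≈ 0.19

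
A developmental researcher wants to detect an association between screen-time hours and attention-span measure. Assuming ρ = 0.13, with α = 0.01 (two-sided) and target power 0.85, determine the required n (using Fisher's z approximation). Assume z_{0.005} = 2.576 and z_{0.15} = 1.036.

Fisher's z: C = ½·ln((1+r)/(1−r)) = ½·ln(1.2989) = 0.1307.
n = ((z_{α/2} + z_β)/C)² + 3.
(2.576 + 1.036) / 0.1307 = 3.612 / 0.1307 = 27.636.
n = 27.636² + 3 = 763.74 + 3 = 766.7.
Round up.

n = 767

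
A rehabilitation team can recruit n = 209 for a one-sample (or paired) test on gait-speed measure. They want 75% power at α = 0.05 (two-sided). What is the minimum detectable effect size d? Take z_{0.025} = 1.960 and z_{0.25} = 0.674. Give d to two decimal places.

For a single sample (or paired design) of n = 209: d_min = (z_{α/2} + z_β)/√n.
z-sum = 1.960 + 0.674 = 2.634.
d_min = 2.634 / √209 = 2.634 / 14.457 = 0.182.

d_min ≈ 0.18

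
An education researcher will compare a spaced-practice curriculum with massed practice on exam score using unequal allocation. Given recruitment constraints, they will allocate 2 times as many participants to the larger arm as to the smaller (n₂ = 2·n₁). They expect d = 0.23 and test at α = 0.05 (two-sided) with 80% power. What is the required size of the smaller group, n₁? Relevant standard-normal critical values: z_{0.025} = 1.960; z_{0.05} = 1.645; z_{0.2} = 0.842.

With allocation ratio k = n₂/n₁ = 2, Var(x̄₁−x̄₂) = σ²(1/n₁ + 1/(k·n₁)) = σ²·(k+1)/(k·n₁).
So n₁ = (1 + 1/k)·((z_{α/2} + z_β)/d)² = 1.500 × (2.802/0.23)².
n₁ = 1.500 × 148.42 = 222.6.
Round up: n₁ = 223, giving n₂ = 2 × 223 = 446.

n₁ = 223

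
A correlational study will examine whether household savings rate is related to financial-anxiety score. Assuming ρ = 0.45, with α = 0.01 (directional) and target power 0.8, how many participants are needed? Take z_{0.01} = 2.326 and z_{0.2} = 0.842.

Fisher's z: C = ½·ln((1+r)/(1−r)) = ½·ln(2.6364) = 0.4847.
n = ((z_{α} + z_β)/C)² + 3.
(2.326 + 0.842) / 0.4847 = 3.168 / 0.4847 = 6.536.
n = 6.536² + 3 = 42.72 + 3 = 45.7.
Round up.

n = 46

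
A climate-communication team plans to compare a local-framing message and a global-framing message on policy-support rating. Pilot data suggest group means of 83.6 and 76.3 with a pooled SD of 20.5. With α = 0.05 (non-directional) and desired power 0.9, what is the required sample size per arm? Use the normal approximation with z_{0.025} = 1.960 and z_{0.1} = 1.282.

Cohen's d = |M₁ − M₂| / SD_pooled = |83.6 − 76.3| / 20.5 = 7.3 / 20.5 = 0.356.
For two independent groups with equal n: n = 2·((z_{α/2} + z_β) / d)².
z_{α/2} + z_β = 1.960 + 1.282 = 3.242.
n = 2 × (3.242 / 0.356)² = 2 × 9.107² = 2 × 82.93 = 165.9.
Round up to the next whole participant.

n = 166 per group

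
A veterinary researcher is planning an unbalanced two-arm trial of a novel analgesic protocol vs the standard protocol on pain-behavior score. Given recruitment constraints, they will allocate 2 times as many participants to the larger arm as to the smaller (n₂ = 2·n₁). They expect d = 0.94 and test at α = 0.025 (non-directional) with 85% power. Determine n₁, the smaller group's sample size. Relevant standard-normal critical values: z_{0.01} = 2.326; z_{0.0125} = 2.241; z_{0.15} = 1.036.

With allocation ratio k = n₂/n₁ = 2, Var(x̄₁−x̄₂) = σ²(1/n₁ + 1/(k·n₁)) = σ²·(k+1)/(k·n₁).
So n₁ = (1 + 1/k)·((z_{α/2} + z_β)/d)² = 1.500 × (3.277/0.94)².
n₁ = 1.500 × 12.15 = 18.2.
Round up: n₁ = 19, giving n₂ = 2 × 19 = 38.

n₁ = 19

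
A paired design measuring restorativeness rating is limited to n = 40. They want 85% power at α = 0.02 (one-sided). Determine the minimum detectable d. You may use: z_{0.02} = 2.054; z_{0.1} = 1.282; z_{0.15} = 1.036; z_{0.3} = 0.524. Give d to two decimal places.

d_min ≈ 0.49

For a single sample (or paired design) of n = 40: d_min = (z_{α} + z_β)/√n.
z-sum = 2.054 + 1.036 = 3.090.
d_min = 3.090 / √40 = 3.090 / 6.325 = 0.489.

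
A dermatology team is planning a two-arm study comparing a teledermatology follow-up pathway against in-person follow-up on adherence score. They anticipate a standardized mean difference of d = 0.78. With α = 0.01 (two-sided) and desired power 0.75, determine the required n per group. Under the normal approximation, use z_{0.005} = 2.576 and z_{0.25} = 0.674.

For two independent groups with equal n: n = 2·((z_{α/2} + z_β) / d)².
z_{α/2} + z_β = 2.576 + 0.674 = 3.250.
n = 2 × (3.250 / 0.78)² = 2 × 4.167² = 2 × 17.36 = 34.7.
Round up to the next whole participant.

n = 35 per group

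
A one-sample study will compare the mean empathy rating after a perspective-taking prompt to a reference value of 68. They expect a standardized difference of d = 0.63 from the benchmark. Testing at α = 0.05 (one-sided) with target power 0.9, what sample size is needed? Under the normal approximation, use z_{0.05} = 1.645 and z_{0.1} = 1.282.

For a one-sample test: n = ((z_{α} + z_β) / d)².
z_{α} + z_β = 1.645 + 1.282 = 2.927.
n = (2.927 / 0.63)² = 4.646² = 21.59.
Round up.

n = 22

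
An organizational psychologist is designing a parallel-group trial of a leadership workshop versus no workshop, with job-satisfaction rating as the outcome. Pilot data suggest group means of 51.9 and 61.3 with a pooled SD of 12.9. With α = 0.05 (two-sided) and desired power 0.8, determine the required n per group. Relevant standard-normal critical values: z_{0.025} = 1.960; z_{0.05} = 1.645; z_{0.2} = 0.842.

Cohen's d = |M₁ − M₂| / SD_pooled = |51.9 − 61.3| / 12.9 = 9.4 / 12.9 = 0.729.
For two independent groups with equal n: n = 2·((z_{α/2} + z_β) / d)².
z_{α/2} + z_β = 1.960 + 0.842 = 2.802.
n = 2 × (2.802 / 0.729)² = 2 × 3.844² = 2 × 14.77 = 29.5.
Round up to the next whole participant.

n = 30 per group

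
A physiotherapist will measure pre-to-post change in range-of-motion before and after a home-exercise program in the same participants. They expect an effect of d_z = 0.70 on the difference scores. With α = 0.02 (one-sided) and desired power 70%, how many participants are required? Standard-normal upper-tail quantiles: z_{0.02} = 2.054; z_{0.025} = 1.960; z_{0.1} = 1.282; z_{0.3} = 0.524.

For a paired (one-sample on differences) test: n = ((z_{α} + z_β) / d)².
z_{α} + z_β = 2.054 + 0.524 = 2.578.
n = (2.578 / 0.70)² = 3.683² = 13.56.
Round up.

n = 14 pairs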